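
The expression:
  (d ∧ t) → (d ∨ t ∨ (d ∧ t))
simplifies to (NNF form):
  True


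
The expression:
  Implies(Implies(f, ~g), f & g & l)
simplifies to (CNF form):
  f & g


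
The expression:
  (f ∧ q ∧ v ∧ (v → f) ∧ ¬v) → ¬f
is always true.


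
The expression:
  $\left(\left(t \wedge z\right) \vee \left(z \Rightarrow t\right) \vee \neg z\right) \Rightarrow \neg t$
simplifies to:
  $\neg t$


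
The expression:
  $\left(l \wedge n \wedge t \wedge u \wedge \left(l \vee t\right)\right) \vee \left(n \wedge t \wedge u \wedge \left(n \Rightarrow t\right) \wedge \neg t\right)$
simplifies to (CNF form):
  $l \wedge n \wedge t \wedge u$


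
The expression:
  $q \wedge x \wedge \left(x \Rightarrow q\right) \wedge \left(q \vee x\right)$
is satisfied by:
  {x: True, q: True}


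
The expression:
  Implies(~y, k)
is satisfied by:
  {y: True, k: True}
  {y: True, k: False}
  {k: True, y: False}


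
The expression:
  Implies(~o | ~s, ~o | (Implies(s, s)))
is always true.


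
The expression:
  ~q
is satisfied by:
  {q: False}


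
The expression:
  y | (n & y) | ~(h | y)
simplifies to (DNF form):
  y | ~h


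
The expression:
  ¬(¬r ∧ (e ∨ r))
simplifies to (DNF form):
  r ∨ ¬e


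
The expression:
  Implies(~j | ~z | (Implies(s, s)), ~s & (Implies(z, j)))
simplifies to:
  ~s & (j | ~z)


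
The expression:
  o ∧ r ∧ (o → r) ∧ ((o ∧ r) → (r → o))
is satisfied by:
  {r: True, o: True}


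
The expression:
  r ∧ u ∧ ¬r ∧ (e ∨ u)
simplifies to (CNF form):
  False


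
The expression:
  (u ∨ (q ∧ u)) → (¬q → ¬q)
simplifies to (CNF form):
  True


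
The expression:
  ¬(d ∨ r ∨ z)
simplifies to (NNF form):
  ¬d ∧ ¬r ∧ ¬z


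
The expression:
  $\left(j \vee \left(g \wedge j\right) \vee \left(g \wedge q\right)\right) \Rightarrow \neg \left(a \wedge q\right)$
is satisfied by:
  {g: False, q: False, a: False, j: False}
  {j: True, g: False, q: False, a: False}
  {g: True, j: False, q: False, a: False}
  {j: True, g: True, q: False, a: False}
  {a: True, j: False, g: False, q: False}
  {j: True, a: True, g: False, q: False}
  {a: True, g: True, j: False, q: False}
  {j: True, a: True, g: True, q: False}
  {q: True, a: False, g: False, j: False}
  {q: True, j: True, a: False, g: False}
  {q: True, g: True, a: False, j: False}
  {j: True, q: True, g: True, a: False}
  {q: True, a: True, j: False, g: False}


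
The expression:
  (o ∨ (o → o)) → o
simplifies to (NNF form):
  o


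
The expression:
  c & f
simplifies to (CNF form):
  c & f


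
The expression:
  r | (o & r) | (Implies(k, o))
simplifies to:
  o | r | ~k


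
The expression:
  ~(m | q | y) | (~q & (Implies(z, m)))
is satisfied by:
  {m: True, q: False, z: False, y: False}
  {y: False, q: False, m: False, z: False}
  {y: True, m: True, q: False, z: False}
  {y: True, q: False, m: False, z: False}
  {z: True, m: True, y: False, q: False}
  {z: True, y: False, q: False, m: False}
  {z: True, y: True, m: True, q: False}


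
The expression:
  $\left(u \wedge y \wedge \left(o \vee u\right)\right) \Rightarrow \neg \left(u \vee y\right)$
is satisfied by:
  {u: False, y: False}
  {y: True, u: False}
  {u: True, y: False}


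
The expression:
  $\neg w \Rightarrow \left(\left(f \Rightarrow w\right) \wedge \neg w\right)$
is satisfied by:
  {w: True, f: False}
  {f: False, w: False}
  {f: True, w: True}


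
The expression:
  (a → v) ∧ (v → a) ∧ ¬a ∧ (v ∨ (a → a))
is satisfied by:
  {v: False, a: False}


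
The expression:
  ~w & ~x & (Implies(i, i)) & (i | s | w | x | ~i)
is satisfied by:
  {x: False, w: False}


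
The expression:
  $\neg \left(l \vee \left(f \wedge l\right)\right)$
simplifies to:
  $\neg l$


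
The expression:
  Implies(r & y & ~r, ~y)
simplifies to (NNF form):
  True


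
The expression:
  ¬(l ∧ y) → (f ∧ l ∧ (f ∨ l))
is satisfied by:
  {y: True, f: True, l: True}
  {y: True, l: True, f: False}
  {f: True, l: True, y: False}


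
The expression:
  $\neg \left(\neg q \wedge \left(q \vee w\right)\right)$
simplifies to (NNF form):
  $q \vee \neg w$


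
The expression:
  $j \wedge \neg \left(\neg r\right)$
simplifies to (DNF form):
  $j \wedge r$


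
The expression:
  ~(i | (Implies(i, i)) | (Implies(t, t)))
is never true.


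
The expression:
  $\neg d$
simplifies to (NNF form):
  $\neg d$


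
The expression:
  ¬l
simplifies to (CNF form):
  ¬l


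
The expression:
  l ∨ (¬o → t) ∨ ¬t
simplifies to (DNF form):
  True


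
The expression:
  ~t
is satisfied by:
  {t: False}


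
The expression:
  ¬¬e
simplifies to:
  e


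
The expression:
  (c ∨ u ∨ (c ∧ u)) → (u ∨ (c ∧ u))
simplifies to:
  u ∨ ¬c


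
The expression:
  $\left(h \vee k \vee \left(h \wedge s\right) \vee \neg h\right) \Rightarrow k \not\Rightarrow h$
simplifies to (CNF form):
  $k \wedge \neg h$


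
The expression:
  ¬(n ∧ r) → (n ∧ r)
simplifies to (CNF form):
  n ∧ r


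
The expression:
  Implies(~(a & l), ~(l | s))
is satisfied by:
  {a: True, s: False, l: False}
  {s: False, l: False, a: False}
  {l: True, a: True, s: False}
  {l: True, s: True, a: True}


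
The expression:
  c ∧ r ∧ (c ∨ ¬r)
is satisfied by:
  {r: True, c: True}


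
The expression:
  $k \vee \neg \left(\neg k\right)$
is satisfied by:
  {k: True}


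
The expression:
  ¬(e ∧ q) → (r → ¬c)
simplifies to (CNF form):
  (e ∨ ¬c ∨ ¬r) ∧ (q ∨ ¬c ∨ ¬r)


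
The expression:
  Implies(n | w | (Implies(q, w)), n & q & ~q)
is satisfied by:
  {q: True, n: False, w: False}


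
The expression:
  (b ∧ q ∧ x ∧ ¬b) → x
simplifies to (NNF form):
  True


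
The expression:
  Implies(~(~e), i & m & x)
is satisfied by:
  {m: True, i: True, x: True, e: False}
  {m: True, i: True, x: False, e: False}
  {m: True, x: True, i: False, e: False}
  {m: True, x: False, i: False, e: False}
  {i: True, x: True, m: False, e: False}
  {i: True, m: False, x: False, e: False}
  {i: False, x: True, m: False, e: False}
  {i: False, m: False, x: False, e: False}
  {m: True, e: True, i: True, x: True}


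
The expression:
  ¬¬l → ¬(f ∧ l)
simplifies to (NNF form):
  ¬f ∨ ¬l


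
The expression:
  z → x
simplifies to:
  x ∨ ¬z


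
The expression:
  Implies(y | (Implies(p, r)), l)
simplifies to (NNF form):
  l | (p & ~r & ~y)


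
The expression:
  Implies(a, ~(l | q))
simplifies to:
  ~a | (~l & ~q)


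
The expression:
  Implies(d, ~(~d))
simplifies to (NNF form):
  True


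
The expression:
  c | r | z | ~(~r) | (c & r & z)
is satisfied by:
  {r: True, z: True, c: True}
  {r: True, z: True, c: False}
  {r: True, c: True, z: False}
  {r: True, c: False, z: False}
  {z: True, c: True, r: False}
  {z: True, c: False, r: False}
  {c: True, z: False, r: False}


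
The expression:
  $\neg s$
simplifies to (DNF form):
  $\neg s$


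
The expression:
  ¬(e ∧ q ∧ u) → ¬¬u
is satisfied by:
  {u: True}


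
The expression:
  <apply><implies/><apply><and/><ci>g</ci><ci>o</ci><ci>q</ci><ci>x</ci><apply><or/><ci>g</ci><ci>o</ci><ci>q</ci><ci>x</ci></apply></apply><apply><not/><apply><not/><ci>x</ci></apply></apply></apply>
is always true.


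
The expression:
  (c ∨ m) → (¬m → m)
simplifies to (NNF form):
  m ∨ ¬c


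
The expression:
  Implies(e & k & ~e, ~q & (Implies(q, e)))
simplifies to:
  True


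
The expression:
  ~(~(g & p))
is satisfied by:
  {p: True, g: True}


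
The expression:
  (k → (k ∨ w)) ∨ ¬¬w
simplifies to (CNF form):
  True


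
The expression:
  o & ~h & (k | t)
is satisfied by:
  {o: True, k: True, t: True, h: False}
  {o: True, k: True, t: False, h: False}
  {o: True, t: True, k: False, h: False}


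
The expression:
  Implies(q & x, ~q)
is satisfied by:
  {q: False, x: False}
  {x: True, q: False}
  {q: True, x: False}


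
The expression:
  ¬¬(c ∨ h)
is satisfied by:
  {c: True, h: True}
  {c: True, h: False}
  {h: True, c: False}


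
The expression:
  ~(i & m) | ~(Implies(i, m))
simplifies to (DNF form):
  ~i | ~m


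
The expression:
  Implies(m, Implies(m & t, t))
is always true.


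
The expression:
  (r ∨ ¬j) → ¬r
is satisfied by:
  {r: False}


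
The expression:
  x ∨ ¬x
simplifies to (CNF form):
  True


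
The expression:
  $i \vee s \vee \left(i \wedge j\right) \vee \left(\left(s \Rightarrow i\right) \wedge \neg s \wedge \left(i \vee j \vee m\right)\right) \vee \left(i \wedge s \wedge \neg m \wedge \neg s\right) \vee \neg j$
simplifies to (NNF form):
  $\text{True}$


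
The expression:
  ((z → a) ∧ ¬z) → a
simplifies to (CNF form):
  a ∨ z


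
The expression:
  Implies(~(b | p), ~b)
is always true.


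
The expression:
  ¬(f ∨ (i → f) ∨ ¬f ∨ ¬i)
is never true.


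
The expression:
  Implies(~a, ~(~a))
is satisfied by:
  {a: True}


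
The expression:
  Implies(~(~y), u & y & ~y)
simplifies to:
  ~y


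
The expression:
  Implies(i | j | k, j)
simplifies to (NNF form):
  j | (~i & ~k)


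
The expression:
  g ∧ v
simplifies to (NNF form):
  g ∧ v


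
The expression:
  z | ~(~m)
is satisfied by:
  {z: True, m: True}
  {z: True, m: False}
  {m: True, z: False}


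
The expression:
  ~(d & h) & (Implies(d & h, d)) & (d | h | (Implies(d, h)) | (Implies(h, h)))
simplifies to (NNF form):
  ~d | ~h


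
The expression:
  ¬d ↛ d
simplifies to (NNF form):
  ¬d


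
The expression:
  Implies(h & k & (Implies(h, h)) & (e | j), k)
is always true.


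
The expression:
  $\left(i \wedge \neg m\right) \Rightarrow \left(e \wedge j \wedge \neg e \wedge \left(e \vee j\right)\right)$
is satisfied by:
  {m: True, i: False}
  {i: False, m: False}
  {i: True, m: True}


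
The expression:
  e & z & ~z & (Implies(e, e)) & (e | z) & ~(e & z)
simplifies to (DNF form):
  False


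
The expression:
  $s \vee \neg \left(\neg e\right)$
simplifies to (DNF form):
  $e \vee s$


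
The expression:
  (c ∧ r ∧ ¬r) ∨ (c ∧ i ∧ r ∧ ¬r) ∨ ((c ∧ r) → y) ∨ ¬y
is always true.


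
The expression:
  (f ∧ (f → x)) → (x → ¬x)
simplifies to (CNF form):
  ¬f ∨ ¬x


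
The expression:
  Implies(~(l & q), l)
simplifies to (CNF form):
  l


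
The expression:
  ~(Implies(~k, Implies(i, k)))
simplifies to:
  i & ~k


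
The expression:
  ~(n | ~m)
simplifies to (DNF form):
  m & ~n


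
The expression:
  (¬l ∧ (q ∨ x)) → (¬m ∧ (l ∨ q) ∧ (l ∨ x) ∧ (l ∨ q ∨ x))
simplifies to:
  l ∨ (¬q ∧ ¬x) ∨ (q ∧ x ∧ ¬m)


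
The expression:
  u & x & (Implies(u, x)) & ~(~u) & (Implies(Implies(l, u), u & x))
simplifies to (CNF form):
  u & x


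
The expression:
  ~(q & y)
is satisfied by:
  {q: False, y: False}
  {y: True, q: False}
  {q: True, y: False}


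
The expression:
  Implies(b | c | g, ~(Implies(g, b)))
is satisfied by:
  {g: True, c: False, b: False}
  {c: False, b: False, g: False}
  {g: True, c: True, b: False}


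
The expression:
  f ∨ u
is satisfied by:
  {u: True, f: True}
  {u: True, f: False}
  {f: True, u: False}


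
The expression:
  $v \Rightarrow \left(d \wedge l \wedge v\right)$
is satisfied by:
  {d: True, l: True, v: False}
  {d: True, l: False, v: False}
  {l: True, d: False, v: False}
  {d: False, l: False, v: False}
  {d: True, v: True, l: True}


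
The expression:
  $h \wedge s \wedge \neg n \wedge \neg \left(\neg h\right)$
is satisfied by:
  {h: True, s: True, n: False}


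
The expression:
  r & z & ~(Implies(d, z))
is never true.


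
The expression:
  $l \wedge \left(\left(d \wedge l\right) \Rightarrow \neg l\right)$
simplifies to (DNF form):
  $l \wedge \neg d$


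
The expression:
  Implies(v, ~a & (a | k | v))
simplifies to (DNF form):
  ~a | ~v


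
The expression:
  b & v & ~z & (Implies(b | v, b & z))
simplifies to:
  False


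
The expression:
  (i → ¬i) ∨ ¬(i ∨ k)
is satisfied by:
  {i: False}


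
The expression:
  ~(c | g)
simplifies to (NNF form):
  ~c & ~g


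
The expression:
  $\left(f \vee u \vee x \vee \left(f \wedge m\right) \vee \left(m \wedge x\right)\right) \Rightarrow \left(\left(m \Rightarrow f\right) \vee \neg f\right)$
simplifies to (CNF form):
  $\text{True}$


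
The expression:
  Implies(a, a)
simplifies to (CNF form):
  True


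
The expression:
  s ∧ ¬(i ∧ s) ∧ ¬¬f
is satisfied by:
  {s: True, f: True, i: False}


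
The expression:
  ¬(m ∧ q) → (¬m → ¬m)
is always true.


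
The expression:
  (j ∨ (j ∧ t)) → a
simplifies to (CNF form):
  a ∨ ¬j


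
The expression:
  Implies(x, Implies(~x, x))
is always true.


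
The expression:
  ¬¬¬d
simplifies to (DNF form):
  ¬d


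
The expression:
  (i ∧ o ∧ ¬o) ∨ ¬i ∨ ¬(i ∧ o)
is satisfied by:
  {o: False, i: False}
  {i: True, o: False}
  {o: True, i: False}


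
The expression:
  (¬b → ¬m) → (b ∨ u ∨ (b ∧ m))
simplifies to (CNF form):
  b ∨ m ∨ u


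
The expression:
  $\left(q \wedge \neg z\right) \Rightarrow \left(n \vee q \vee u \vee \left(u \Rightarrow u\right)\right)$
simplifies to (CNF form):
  $\text{True}$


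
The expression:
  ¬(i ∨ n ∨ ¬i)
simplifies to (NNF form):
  False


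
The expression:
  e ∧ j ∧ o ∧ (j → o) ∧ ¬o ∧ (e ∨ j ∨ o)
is never true.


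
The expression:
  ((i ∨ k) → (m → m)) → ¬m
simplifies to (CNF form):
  ¬m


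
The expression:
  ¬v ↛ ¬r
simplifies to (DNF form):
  r ∧ ¬v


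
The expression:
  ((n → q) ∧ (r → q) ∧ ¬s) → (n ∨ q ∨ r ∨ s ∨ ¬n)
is always true.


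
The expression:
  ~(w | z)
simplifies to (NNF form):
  ~w & ~z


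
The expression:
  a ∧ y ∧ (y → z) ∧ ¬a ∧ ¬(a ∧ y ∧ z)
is never true.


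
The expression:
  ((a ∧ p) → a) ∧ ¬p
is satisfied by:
  {p: False}


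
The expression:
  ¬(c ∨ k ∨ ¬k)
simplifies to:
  False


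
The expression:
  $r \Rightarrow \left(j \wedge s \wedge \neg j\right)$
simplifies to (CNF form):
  $\neg r$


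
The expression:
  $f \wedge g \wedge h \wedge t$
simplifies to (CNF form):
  $f \wedge g \wedge h \wedge t$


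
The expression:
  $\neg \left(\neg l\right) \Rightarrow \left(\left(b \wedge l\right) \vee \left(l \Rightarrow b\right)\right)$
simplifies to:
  $b \vee \neg l$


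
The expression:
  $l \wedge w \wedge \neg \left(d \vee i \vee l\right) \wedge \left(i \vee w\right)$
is never true.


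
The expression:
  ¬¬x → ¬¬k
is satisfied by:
  {k: True, x: False}
  {x: False, k: False}
  {x: True, k: True}


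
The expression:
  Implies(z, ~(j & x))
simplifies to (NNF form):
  ~j | ~x | ~z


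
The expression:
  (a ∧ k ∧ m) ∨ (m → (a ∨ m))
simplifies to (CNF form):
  True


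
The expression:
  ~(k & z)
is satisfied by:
  {k: False, z: False}
  {z: True, k: False}
  {k: True, z: False}


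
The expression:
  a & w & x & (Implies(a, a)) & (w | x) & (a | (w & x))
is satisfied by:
  {a: True, w: True, x: True}


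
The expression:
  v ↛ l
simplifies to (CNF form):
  v ∧ ¬l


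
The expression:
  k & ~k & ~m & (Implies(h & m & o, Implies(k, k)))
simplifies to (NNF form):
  False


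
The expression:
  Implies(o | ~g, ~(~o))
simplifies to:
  g | o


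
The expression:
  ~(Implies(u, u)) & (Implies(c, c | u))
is never true.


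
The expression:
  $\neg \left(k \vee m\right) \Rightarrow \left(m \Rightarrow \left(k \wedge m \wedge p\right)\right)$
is always true.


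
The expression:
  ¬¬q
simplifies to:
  q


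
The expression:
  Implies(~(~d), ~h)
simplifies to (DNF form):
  ~d | ~h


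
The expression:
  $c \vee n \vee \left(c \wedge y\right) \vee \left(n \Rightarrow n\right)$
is always true.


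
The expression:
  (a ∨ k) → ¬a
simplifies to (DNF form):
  ¬a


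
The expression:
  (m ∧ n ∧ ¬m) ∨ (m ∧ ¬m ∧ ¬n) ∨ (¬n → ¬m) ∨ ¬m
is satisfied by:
  {n: True, m: False}
  {m: False, n: False}
  {m: True, n: True}


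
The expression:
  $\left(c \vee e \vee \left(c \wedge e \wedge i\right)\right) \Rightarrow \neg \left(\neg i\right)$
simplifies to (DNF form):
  $i \vee \left(\neg c \wedge \neg e\right)$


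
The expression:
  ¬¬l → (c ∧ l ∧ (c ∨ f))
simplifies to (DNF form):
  c ∨ ¬l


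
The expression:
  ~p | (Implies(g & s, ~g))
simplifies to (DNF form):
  ~g | ~p | ~s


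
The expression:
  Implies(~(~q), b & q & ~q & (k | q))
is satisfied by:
  {q: False}


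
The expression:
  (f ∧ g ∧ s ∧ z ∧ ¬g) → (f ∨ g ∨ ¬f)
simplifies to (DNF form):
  True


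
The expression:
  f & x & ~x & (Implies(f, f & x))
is never true.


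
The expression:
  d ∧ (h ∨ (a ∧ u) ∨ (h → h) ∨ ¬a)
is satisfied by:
  {d: True}


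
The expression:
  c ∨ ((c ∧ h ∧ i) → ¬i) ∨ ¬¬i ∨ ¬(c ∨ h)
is always true.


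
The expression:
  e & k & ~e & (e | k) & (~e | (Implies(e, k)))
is never true.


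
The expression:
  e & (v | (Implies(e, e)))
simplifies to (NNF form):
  e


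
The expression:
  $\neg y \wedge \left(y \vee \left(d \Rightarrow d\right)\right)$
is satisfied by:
  {y: False}


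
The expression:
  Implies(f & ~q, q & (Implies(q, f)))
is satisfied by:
  {q: True, f: False}
  {f: False, q: False}
  {f: True, q: True}


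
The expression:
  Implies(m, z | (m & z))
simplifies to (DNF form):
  z | ~m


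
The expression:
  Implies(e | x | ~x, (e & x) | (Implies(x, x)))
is always true.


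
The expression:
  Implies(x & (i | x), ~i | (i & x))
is always true.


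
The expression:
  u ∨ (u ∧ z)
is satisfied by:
  {u: True}


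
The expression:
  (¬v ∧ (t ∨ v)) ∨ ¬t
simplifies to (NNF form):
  ¬t ∨ ¬v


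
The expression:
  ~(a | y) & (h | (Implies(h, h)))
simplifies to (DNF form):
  ~a & ~y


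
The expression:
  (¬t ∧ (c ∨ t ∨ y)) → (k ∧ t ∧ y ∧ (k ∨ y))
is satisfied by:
  {t: True, c: False, y: False}
  {y: True, t: True, c: False}
  {t: True, c: True, y: False}
  {y: True, t: True, c: True}
  {y: False, c: False, t: False}


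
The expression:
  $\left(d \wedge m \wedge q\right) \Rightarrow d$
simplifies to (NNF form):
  $\text{True}$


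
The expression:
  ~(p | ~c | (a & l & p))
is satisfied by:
  {c: True, p: False}


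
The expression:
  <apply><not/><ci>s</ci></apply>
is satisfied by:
  {s: False}


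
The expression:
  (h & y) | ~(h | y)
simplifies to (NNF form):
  (h & y) | (~h & ~y)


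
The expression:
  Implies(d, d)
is always true.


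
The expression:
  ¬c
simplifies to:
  ¬c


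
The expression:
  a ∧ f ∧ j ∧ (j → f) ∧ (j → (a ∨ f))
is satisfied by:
  {a: True, j: True, f: True}


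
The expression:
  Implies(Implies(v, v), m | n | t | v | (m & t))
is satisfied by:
  {t: True, n: True, m: True, v: True}
  {t: True, n: True, m: True, v: False}
  {t: True, n: True, v: True, m: False}
  {t: True, n: True, v: False, m: False}
  {t: True, m: True, v: True, n: False}
  {t: True, m: True, v: False, n: False}
  {t: True, m: False, v: True, n: False}
  {t: True, m: False, v: False, n: False}
  {n: True, m: True, v: True, t: False}
  {n: True, m: True, v: False, t: False}
  {n: True, v: True, m: False, t: False}
  {n: True, v: False, m: False, t: False}
  {m: True, v: True, n: False, t: False}
  {m: True, n: False, v: False, t: False}
  {v: True, n: False, m: False, t: False}


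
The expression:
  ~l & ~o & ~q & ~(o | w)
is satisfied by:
  {q: False, o: False, w: False, l: False}


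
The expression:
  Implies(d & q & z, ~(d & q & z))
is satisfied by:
  {q: False, z: False, d: False}
  {d: True, q: False, z: False}
  {z: True, q: False, d: False}
  {d: True, z: True, q: False}
  {q: True, d: False, z: False}
  {d: True, q: True, z: False}
  {z: True, q: True, d: False}


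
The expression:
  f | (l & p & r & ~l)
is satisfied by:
  {f: True}


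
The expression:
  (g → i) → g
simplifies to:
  g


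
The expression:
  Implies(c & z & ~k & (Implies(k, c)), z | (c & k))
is always true.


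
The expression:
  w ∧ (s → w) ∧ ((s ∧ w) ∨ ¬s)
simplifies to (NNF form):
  w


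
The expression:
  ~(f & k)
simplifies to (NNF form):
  ~f | ~k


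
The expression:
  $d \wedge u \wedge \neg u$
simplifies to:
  $\text{False}$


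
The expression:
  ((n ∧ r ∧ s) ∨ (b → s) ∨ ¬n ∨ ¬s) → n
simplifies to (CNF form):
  n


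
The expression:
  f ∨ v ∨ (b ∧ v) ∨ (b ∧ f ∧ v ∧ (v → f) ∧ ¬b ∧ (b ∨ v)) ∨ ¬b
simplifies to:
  f ∨ v ∨ ¬b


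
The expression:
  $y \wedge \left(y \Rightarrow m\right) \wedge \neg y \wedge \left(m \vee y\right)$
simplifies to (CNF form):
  $\text{False}$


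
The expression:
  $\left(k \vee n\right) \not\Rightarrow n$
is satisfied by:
  {k: True, n: False}


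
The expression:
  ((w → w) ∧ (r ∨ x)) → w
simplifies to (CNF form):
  (w ∨ ¬r) ∧ (w ∨ ¬x)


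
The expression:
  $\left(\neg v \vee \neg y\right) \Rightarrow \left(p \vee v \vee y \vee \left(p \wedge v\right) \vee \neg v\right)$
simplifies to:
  $\text{True}$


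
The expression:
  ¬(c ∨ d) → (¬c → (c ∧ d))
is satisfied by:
  {d: True, c: True}
  {d: True, c: False}
  {c: True, d: False}


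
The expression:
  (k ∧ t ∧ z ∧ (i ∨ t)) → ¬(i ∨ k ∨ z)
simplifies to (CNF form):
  ¬k ∨ ¬t ∨ ¬z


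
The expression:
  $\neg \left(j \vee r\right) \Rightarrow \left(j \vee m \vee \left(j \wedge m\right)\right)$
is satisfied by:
  {r: True, m: True, j: True}
  {r: True, m: True, j: False}
  {r: True, j: True, m: False}
  {r: True, j: False, m: False}
  {m: True, j: True, r: False}
  {m: True, j: False, r: False}
  {j: True, m: False, r: False}


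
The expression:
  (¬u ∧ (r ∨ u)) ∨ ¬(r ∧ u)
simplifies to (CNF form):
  ¬r ∨ ¬u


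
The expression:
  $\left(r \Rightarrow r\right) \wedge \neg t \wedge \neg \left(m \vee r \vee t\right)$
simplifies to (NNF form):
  $\neg m \wedge \neg r \wedge \neg t$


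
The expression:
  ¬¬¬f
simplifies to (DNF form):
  ¬f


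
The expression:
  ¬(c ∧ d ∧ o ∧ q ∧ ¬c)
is always true.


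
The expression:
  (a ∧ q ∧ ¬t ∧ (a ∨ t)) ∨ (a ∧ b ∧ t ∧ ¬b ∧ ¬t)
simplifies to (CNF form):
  a ∧ q ∧ ¬t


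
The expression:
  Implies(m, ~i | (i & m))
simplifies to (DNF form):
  True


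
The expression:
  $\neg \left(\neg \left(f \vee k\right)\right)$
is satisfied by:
  {k: True, f: True}
  {k: True, f: False}
  {f: True, k: False}


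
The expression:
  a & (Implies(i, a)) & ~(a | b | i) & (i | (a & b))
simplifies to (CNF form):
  False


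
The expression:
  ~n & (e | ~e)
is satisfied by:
  {n: False}


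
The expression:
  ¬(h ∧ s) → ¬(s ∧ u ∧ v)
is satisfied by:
  {h: True, s: False, v: False, u: False}
  {h: False, s: False, v: False, u: False}
  {h: True, u: True, s: False, v: False}
  {u: True, h: False, s: False, v: False}
  {h: True, v: True, u: False, s: False}
  {v: True, u: False, s: False, h: False}
  {h: True, u: True, v: True, s: False}
  {u: True, v: True, h: False, s: False}
  {h: True, s: True, u: False, v: False}
  {s: True, u: False, v: False, h: False}
  {h: True, u: True, s: True, v: False}
  {u: True, s: True, h: False, v: False}
  {h: True, v: True, s: True, u: False}
  {v: True, s: True, u: False, h: False}
  {h: True, u: True, v: True, s: True}


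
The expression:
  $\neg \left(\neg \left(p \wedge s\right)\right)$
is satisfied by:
  {p: True, s: True}


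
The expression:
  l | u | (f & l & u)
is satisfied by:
  {l: True, u: True}
  {l: True, u: False}
  {u: True, l: False}


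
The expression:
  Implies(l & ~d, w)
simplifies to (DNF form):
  d | w | ~l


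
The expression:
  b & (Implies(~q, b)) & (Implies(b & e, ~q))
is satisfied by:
  {b: True, e: False, q: False}
  {b: True, q: True, e: False}
  {b: True, e: True, q: False}


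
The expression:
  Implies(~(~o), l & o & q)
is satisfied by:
  {q: True, l: True, o: False}
  {q: True, l: False, o: False}
  {l: True, q: False, o: False}
  {q: False, l: False, o: False}
  {q: True, o: True, l: True}


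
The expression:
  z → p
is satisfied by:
  {p: True, z: False}
  {z: False, p: False}
  {z: True, p: True}


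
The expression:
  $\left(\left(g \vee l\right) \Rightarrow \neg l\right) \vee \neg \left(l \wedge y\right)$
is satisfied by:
  {l: False, y: False}
  {y: True, l: False}
  {l: True, y: False}


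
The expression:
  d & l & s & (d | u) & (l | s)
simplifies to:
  d & l & s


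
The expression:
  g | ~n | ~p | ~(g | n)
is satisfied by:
  {g: True, p: False, n: False}
  {p: False, n: False, g: False}
  {n: True, g: True, p: False}
  {n: True, p: False, g: False}
  {g: True, p: True, n: False}
  {p: True, g: False, n: False}
  {n: True, p: True, g: True}


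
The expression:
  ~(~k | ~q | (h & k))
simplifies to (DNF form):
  k & q & ~h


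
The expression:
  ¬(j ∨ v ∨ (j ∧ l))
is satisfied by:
  {v: False, j: False}


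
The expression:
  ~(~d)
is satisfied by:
  {d: True}


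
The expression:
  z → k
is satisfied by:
  {k: True, z: False}
  {z: False, k: False}
  {z: True, k: True}


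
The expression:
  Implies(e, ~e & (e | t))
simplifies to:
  ~e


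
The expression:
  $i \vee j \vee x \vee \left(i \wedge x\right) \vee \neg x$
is always true.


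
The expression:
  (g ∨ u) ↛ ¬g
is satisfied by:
  {g: True}


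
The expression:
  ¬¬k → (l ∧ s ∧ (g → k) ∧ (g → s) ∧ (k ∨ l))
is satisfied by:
  {s: True, l: True, k: False}
  {s: True, l: False, k: False}
  {l: True, s: False, k: False}
  {s: False, l: False, k: False}
  {s: True, k: True, l: True}


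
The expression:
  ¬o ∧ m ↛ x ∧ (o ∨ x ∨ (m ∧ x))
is never true.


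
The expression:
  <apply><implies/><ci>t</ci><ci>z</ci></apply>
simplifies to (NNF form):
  <apply><or/><ci>z</ci><apply><not/><ci>t</ci></apply></apply>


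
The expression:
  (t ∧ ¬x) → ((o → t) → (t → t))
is always true.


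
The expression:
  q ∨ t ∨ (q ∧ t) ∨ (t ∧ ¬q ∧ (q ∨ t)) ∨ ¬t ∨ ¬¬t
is always true.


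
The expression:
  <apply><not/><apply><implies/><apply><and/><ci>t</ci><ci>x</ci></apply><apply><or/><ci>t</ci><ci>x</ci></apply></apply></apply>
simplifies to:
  <false/>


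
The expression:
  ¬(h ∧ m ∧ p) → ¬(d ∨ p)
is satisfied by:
  {m: True, h: True, d: False, p: False}
  {m: True, d: False, h: False, p: False}
  {h: True, m: False, d: False, p: False}
  {m: False, d: False, h: False, p: False}
  {m: True, p: True, h: True, d: False}
  {m: True, p: True, h: True, d: True}


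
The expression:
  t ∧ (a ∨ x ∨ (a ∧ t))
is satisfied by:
  {a: True, x: True, t: True}
  {a: True, t: True, x: False}
  {x: True, t: True, a: False}


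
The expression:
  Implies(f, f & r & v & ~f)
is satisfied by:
  {f: False}


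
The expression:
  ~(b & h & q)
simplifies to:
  ~b | ~h | ~q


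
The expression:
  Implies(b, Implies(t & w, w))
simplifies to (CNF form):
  True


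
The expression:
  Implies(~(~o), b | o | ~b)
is always true.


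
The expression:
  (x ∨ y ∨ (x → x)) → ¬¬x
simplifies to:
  x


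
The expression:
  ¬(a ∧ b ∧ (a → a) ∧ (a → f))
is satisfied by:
  {a: False, b: False, f: False}
  {f: True, a: False, b: False}
  {b: True, a: False, f: False}
  {f: True, b: True, a: False}
  {a: True, f: False, b: False}
  {f: True, a: True, b: False}
  {b: True, a: True, f: False}


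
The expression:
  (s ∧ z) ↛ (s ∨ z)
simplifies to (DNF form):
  False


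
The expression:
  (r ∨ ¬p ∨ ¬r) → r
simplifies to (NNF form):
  r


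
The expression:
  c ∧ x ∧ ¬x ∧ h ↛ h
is never true.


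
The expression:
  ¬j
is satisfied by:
  {j: False}


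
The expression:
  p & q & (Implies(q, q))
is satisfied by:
  {p: True, q: True}


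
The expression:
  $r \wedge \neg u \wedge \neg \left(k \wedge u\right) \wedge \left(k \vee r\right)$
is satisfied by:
  {r: True, u: False}


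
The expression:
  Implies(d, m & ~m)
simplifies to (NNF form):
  ~d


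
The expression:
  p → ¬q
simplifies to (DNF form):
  ¬p ∨ ¬q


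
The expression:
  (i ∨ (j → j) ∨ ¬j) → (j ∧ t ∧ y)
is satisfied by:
  {t: True, j: True, y: True}


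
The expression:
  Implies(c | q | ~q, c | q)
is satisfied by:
  {q: True, c: True}
  {q: True, c: False}
  {c: True, q: False}


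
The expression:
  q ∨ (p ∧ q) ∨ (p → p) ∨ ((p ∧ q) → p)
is always true.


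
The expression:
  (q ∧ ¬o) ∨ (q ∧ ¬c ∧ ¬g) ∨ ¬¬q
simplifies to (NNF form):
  q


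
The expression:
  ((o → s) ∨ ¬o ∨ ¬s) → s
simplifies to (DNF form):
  s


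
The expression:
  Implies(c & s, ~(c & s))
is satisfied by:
  {s: False, c: False}
  {c: True, s: False}
  {s: True, c: False}


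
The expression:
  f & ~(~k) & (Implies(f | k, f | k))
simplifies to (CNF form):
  f & k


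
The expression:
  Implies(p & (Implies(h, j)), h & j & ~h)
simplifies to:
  ~p | (h & ~j)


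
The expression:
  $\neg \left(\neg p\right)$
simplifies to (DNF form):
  $p$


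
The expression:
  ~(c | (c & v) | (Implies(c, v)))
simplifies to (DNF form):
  False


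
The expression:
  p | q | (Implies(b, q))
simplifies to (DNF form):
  p | q | ~b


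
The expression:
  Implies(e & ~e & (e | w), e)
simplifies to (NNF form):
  True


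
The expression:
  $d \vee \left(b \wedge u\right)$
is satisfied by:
  {d: True, u: True, b: True}
  {d: True, u: True, b: False}
  {d: True, b: True, u: False}
  {d: True, b: False, u: False}
  {u: True, b: True, d: False}


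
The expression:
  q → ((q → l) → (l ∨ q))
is always true.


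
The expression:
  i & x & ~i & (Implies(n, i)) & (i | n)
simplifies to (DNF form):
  False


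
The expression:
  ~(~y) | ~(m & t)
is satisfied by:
  {y: True, m: False, t: False}
  {m: False, t: False, y: False}
  {y: True, t: True, m: False}
  {t: True, m: False, y: False}
  {y: True, m: True, t: False}
  {m: True, y: False, t: False}
  {y: True, t: True, m: True}


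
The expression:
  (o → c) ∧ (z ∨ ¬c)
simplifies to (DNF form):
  (c ∧ z) ∨ (¬c ∧ ¬o)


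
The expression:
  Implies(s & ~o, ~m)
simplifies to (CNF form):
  o | ~m | ~s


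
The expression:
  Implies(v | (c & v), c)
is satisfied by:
  {c: True, v: False}
  {v: False, c: False}
  {v: True, c: True}


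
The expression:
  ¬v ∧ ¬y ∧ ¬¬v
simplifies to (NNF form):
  False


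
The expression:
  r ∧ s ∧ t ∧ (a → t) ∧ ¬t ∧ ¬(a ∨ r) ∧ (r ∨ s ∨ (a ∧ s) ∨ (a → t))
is never true.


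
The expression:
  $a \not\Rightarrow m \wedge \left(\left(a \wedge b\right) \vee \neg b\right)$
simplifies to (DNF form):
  $a \wedge \neg m$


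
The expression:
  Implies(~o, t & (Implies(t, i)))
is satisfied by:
  {i: True, o: True, t: True}
  {i: True, o: True, t: False}
  {o: True, t: True, i: False}
  {o: True, t: False, i: False}
  {i: True, t: True, o: False}


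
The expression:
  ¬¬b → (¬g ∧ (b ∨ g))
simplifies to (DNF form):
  ¬b ∨ ¬g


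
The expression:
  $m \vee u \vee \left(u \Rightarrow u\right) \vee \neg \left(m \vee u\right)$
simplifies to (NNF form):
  $\text{True}$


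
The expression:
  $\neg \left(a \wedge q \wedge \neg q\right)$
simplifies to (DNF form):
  $\text{True}$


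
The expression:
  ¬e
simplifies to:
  ¬e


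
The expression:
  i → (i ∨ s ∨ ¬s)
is always true.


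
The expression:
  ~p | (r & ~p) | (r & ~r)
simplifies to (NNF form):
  ~p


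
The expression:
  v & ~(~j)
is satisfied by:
  {j: True, v: True}


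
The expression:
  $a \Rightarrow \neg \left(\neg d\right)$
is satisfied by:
  {d: True, a: False}
  {a: False, d: False}
  {a: True, d: True}


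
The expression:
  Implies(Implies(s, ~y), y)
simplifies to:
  y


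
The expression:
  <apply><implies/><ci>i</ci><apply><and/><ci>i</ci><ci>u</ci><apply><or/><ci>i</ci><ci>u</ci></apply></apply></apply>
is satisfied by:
  {u: True, i: False}
  {i: False, u: False}
  {i: True, u: True}


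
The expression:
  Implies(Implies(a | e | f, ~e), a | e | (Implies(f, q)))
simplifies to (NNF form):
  a | e | q | ~f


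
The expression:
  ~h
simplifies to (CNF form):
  ~h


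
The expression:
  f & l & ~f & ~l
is never true.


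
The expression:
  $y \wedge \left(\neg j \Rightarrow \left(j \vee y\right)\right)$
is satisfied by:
  {y: True}


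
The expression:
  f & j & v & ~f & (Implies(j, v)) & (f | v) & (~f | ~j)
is never true.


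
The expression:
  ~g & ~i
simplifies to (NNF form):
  ~g & ~i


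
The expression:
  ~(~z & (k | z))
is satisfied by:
  {z: True, k: False}
  {k: False, z: False}
  {k: True, z: True}


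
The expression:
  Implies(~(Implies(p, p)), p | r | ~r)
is always true.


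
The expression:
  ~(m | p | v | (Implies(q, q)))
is never true.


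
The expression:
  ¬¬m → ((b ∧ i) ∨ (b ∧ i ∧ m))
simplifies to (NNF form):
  (b ∧ i) ∨ ¬m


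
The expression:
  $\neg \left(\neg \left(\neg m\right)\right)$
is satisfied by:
  {m: False}


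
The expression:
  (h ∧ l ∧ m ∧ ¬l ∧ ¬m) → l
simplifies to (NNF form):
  True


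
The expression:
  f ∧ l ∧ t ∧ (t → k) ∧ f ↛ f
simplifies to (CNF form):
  False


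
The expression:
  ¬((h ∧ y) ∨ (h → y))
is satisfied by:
  {h: True, y: False}


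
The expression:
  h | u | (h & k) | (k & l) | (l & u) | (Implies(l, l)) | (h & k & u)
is always true.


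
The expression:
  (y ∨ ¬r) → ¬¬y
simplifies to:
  r ∨ y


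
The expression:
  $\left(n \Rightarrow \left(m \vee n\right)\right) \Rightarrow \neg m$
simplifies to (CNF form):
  $\neg m$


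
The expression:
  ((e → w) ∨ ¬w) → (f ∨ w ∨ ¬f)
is always true.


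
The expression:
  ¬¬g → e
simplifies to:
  e ∨ ¬g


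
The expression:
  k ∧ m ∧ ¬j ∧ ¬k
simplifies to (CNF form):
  False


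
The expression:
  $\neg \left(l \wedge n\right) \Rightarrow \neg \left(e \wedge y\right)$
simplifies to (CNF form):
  $\left(l \vee \neg e \vee \neg y\right) \wedge \left(n \vee \neg e \vee \neg y\right)$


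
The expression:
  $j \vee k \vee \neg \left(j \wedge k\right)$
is always true.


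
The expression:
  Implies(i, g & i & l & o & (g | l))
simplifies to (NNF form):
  ~i | (g & l & o)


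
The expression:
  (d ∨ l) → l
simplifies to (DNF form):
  l ∨ ¬d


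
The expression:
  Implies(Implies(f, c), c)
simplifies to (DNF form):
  c | f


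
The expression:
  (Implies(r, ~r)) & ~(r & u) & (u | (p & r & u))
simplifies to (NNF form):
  u & ~r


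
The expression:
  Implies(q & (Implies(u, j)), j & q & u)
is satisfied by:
  {u: True, q: False}
  {q: False, u: False}
  {q: True, u: True}


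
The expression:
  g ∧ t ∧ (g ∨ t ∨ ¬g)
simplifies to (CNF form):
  g ∧ t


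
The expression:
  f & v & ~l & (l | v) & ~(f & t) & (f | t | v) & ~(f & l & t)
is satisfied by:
  {f: True, v: True, l: False, t: False}


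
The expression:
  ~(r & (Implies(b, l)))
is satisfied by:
  {b: True, l: False, r: False}
  {l: False, r: False, b: False}
  {b: True, l: True, r: False}
  {l: True, b: False, r: False}
  {r: True, b: True, l: False}


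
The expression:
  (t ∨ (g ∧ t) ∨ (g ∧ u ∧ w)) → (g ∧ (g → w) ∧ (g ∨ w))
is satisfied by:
  {g: True, w: True, t: False}
  {g: True, w: False, t: False}
  {w: True, g: False, t: False}
  {g: False, w: False, t: False}
  {t: True, g: True, w: True}


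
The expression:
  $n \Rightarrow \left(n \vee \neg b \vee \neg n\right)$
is always true.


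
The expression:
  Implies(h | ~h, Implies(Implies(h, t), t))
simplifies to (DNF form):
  h | t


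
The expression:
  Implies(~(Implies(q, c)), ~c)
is always true.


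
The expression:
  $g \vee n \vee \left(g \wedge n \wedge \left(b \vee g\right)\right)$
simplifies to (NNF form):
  $g \vee n$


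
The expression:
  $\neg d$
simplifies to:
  $\neg d$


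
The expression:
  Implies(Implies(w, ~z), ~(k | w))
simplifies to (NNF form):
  (w & z) | (~k & ~w)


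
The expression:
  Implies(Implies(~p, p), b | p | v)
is always true.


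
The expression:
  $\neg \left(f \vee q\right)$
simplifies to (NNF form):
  $\neg f \wedge \neg q$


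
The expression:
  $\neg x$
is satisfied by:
  {x: False}


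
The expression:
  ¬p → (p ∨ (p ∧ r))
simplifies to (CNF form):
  p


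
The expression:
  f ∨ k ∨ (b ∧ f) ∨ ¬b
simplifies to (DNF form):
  f ∨ k ∨ ¬b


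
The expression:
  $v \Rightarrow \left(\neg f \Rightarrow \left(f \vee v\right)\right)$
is always true.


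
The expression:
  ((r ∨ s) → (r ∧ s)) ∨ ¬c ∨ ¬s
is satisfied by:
  {r: True, s: False, c: False}
  {s: False, c: False, r: False}
  {r: True, c: True, s: False}
  {c: True, s: False, r: False}
  {r: True, s: True, c: False}
  {s: True, r: False, c: False}
  {r: True, c: True, s: True}


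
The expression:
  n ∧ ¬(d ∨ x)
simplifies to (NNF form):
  n ∧ ¬d ∧ ¬x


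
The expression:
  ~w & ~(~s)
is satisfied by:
  {s: True, w: False}


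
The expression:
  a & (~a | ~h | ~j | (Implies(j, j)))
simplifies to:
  a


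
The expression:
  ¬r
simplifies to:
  ¬r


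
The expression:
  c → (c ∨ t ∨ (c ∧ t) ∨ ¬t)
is always true.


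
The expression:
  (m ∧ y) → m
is always true.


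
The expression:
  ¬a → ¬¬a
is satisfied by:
  {a: True}


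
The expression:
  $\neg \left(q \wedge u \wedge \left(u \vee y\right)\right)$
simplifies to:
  $\neg q \vee \neg u$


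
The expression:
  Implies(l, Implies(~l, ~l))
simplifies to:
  True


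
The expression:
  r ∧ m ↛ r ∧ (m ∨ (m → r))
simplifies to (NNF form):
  False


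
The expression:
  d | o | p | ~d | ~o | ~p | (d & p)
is always true.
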